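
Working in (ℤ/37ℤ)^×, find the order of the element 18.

By Lagrange's theorem, ord_37(18) divides φ(37) = 37 − 1 = 36 = 2^2 · 3^2.
Divisors of 36: 1, 2, 3, 4, 6, 9, 12, 18, 36.
Test each divisor d:
18^1 ≡ 18 (mod 37)
18^2 ≡ 28 (mod 37)
18^3 ≡ 23 (mod 37)
18^4 ≡ 7 (mod 37)
18^6 ≡ 11 (mod 37)
18^9 ≡ 31 (mod 37)
18^12 ≡ 10 (mod 37)
18^18 ≡ 36 (mod 37)
18^36 ≡ 1 (mod 37) ✓
The smallest such exponent is 36, so the order of 18 is 36.

36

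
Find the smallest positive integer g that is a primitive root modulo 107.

φ(107) = 107 − 1 = 106 = 2 · 53.
Test candidates g = 2, 3, … against the prime factors q ∈ {2, 53} of φ(107): g is a generator iff g^(106/q) ≢ 1 for every such q.
g = 2: 2^53 ≡ 106; 2^2 ≡ 4 — none is 1, so 2 is a primitive root.
The smallest primitive root modulo 107 is 2.

2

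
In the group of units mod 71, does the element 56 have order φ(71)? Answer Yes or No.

φ(71) = 71 − 1 = 70 = 2 · 5 · 7.
It suffices to check that the order of 56 is not a proper divisor of 70: compute 56^(70/q) for q ∈ {2, 5, 7}.
56^35 ≡ 70 (mod 71)  [q = 2: ≢ 1 ✓]
56^14 ≡ 25 (mod 71)  [q = 5: ≢ 1 ✓]
56^10 ≡ 48 (mod 71)  [q = 7: ≢ 1 ✓]
All checks pass, so 56 has order 70 and is a primitive root modulo 71.

Yes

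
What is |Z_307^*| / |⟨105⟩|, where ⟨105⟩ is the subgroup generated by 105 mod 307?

18

By Lagrange's theorem, ord_307(105) divides φ(307) = 307 − 1 = 306 = 2 · 3^2 · 17.
Divisors of 306: 1, 2, 3, 6, 9, 17, 18, 34, 51, 102, 153, 306.
Compute 105^d (mod 307) for the divisors d until we hit 1:
105^1 ≡ 105
105^2 ≡ 280
105^3 ≡ 235
105^6 ≡ 272
105^9 ≡ 64
105^17 ≡ 1
Thus |⟨105⟩| = ord(105) = 17.
Index = |(Z/307Z)^×| / |⟨105⟩| = 306 / 17 = 18.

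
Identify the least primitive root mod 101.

2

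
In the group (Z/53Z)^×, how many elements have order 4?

φ(53) = 53 − 1 = 52 = 2^2 · 13.
Since (Z/53Z)^× is cyclic of order 52, the number of elements of order d is φ(d) when d | 52 and 0 otherwise.
4 = 2^2 divides 52, and φ(4) = 2.

2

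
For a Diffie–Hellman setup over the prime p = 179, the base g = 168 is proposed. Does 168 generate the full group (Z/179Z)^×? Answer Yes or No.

φ(179) = 179 − 1 = 178 = 2 · 89.
An element g generates (Z/179Z)^× iff g^(178/q) ≢ 1 (mod 179) for each prime q ∈ {2, 89}.
168^89 ≡ 1 (mod 179)  [q = 2: ≡ 1 ✗]
168^2 ≡ 121 (mod 179)  [q = 89: ≢ 1 ✓]
Since 168^89 ≡ 1, the order of 168 divides 89 < 178, so 168 is not a primitive root.

No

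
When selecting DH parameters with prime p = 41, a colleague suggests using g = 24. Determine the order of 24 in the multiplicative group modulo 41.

40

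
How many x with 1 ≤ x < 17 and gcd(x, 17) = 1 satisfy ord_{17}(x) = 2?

1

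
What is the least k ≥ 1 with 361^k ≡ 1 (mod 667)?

154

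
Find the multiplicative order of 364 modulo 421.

ord(364) | φ(421) = 421 − 1 = 420 = 2^2 · 3 · 5 · 7.
Divisors of 420: 1, 2, 3, 4, 5, 6, 7, 10, 12, 14, 15, 20, 21, 28, 30, 35, 42, 60, 70, 84, 105, 140, 210, 420.
Evaluate successive powers at the divisors of 420:
364^1 ≡ 364
364^2 ≡ 302
364^3 ≡ 47
364^4 ≡ 268
364^5 ≡ 301
364^6 ≡ 104
364^7 ≡ 387
364^10 ≡ 86
364^12 ≡ 291
364^14 ≡ 314
364^15 ≡ 205
364^20 ≡ 239
364^21 ≡ 270
364^28 ≡ 82
364^30 ≡ 346
364^35 ≡ 159
364^42 ≡ 67
364^60 ≡ 152
364^70 ≡ 21
364^84 ≡ 279
364^105 ≡ 392
364^140 ≡ 20
364^210 ≡ 420
364^420 ≡ 1
So ord_421(364) = 420.

420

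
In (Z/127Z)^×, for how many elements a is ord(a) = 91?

φ(127) = 127 − 1 = 126 = 2 · 3^2 · 7.
In a cyclic group of order 126, there are φ(d) elements of order d for each divisor d of 126, and zero for non-divisors.
Since 91 ∤ 126, the count is 0.

0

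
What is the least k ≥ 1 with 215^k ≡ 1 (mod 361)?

171

The order of 215 must divide φ(361) = φ(19^2) = 19·(19−1) = 342 = 2 · 3^2 · 19.
Divisors of 342: 1, 2, 3, 6, 9, 18, 19, 38, 57, 114, 171, 342.
Evaluate successive powers at the divisors of 342:
215^1 ≡ 215 (mod 361)
215^2 ≡ 17 (mod 361)
215^3 ≡ 45 (mod 361)
215^6 ≡ 220 (mod 361)
215^9 ≡ 153 (mod 361)
215^18 ≡ 305 (mod 361)
215^19 ≡ 234 (mod 361)
215^38 ≡ 245 (mod 361)
215^57 ≡ 292 (mod 361)
215^114 ≡ 68 (mod 361)
215^171 ≡ 1 (mod 361) ✓
The smallest such exponent is 171, so the order of 215 is 171.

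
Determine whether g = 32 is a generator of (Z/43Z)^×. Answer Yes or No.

φ(43) = 43 − 1 = 42 = 2 · 3 · 7.
Test 32^(42/q) mod 43 for each prime factor q of 42:
32^21 ≡ 42 (mod 43)  [q = 2: ≢ 1 ✓]
32^14 ≡ 1 (mod 43)  [q = 3: ≡ 1 ✗]
32^6 ≡ 4 (mod 43)  [q = 7: ≢ 1 ✓]
Since 32^14 ≡ 1, the order of 32 divides 14 < 42, so 32 is not a primitive root.

No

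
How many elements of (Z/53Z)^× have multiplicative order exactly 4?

φ(53) = 53 − 1 = 52 = 2^2 · 13.
Since (Z/53Z)^× is cyclic of order 52, the number of elements of order d is φ(d) when d | 52 and 0 otherwise.
4 = 2^2 divides 52, and φ(4) = 2.

2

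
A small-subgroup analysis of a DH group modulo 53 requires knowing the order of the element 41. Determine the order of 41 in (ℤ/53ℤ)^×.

By Lagrange's theorem, ord_53(41) divides φ(53) = 53 − 1 = 52 = 2^2 · 13.
Divisors of 52: 1, 2, 4, 13, 26, 52.
Compute 41^d (mod 53) for the divisors d until we hit 1:
41^1 ≡ 41 (mod 53)
41^2 ≡ 38 (mod 53)
41^4 ≡ 13 (mod 53)
41^13 ≡ 30 (mod 53)
41^26 ≡ 52 (mod 53)
41^52 ≡ 1 (mod 53) ✓
Therefore the multiplicative order of 41 modulo 53 is 52.

52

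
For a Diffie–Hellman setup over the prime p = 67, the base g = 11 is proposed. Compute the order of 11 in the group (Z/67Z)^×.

66

The order of 11 must divide φ(67) = 67 − 1 = 66 = 2 · 3 · 11.
Divisors of 66: 1, 2, 3, 6, 11, 22, 33, 66.
Evaluate successive powers at the divisors of 66:
11^1 ≡ 11 (mod 67)
11^2 ≡ 54 (mod 67)
11^3 ≡ 58 (mod 67)
11^6 ≡ 14 (mod 67)
11^11 ≡ 30 (mod 67)
11^22 ≡ 29 (mod 67)
11^33 ≡ 66 (mod 67)
11^66 ≡ 1 (mod 67) ✓
Hence ord(11) = 66.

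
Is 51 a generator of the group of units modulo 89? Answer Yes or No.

φ(89) = 89 − 1 = 88 = 2^3 · 11.
Test 51^(88/q) mod 89 for each prime factor q of 88:
51^44 ≡ 88 (mod 89)  [q = 2: ≢ 1 ✓]
51^8 ≡ 67 (mod 89)  [q = 11: ≢ 1 ✓]
None equal 1, so ord_89(51) = 88: 51 is a primitive root.

Yes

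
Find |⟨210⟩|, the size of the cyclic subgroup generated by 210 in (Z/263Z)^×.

131

The order of 210 must divide φ(263) = 263 − 1 = 262 = 2 · 131.
Divisors of 262: 1, 2, 131, 262.
Evaluate successive powers at the divisors of 262:
210^1 ≡ 210
210^2 ≡ 179
210^131 ≡ 1
The smallest such exponent is 131, so the order of 210 is 131.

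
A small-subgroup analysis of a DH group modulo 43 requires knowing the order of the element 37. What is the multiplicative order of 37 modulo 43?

By Lagrange's theorem, ord_43(37) divides φ(43) = 43 − 1 = 42 = 2 · 3 · 7.
Divisors of 42: 1, 2, 3, 6, 7, 14, 21, 42.
Test each divisor d:
37^1 ≡ 37
37^2 ≡ 36
37^3 ≡ 42
37^6 ≡ 1
Hence ord(37) = 6.

6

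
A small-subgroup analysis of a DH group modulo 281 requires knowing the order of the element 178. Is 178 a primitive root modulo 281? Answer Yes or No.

φ(281) = 281 − 1 = 280 = 2^3 · 5 · 7.
An element g generates (Z/281Z)^× iff g^(280/q) ≢ 1 (mod 281) for each prime q ∈ {2, 5, 7}.
178^140 ≡ 280 (mod 281)  [q = 2: ≢ 1 ✓]
178^56 ≡ 232 (mod 281)  [q = 5: ≢ 1 ✓]
178^40 ≡ 249 (mod 281)  [q = 7: ≢ 1 ✓]
Every test exponent gives a nontrivial residue, hence 178 generates the full group.

Yes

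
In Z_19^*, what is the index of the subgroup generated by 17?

ord(17) | φ(19) = 19 − 1 = 18 = 2 · 3^2.
Divisors of 18: 1, 2, 3, 6, 9, 18.
Check 17^d mod 19 for each divisor in increasing order:
17^1 ≡ 17
17^2 ≡ 4
17^3 ≡ 11
17^6 ≡ 7
17^9 ≡ 1
The order of 17 is 9, so the subgroup it generates has 9 elements.
Index = |(Z/19Z)^×| / |⟨17⟩| = 18 / 9 = 2.

2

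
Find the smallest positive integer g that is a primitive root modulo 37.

2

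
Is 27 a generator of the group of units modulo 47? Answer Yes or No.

φ(47) = 47 − 1 = 46 = 2 · 23.
An element g generates (Z/47Z)^× iff g^(46/q) ≢ 1 (mod 47) for each prime q ∈ {2, 23}.
27^23 ≡ 1 (mod 47)  [q = 2: ≡ 1 ✗]
27^2 ≡ 24 (mod 47)  [q = 23: ≢ 1 ✓]
Since 27^23 ≡ 1, the order of 27 divides 23 < 46, so 27 is not a primitive root.

No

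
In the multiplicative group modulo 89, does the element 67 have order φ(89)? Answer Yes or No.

φ(89) = 89 − 1 = 88 = 2^3 · 11.
It suffices to check that the order of 67 is not a proper divisor of 88: compute 67^(88/q) for q ∈ {2, 11}.
67^44 ≡ 1 (mod 89)  [q = 2: ≡ 1 ✗]
67^8 ≡ 64 (mod 89)  [q = 11: ≢ 1 ✓]
Since 67^44 ≡ 1, the order of 67 divides 44 < 88, so 67 is not a primitive root.

No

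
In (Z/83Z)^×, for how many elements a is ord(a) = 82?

40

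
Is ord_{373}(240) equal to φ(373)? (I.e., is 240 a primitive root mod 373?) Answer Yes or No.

No

φ(373) = 373 − 1 = 372 = 2^2 · 3 · 31.
It suffices to check that the order of 240 is not a proper divisor of 372: compute 240^(372/q) for q ∈ {2, 3, 31}.
240^186 ≡ 372 (mod 373)  [q = 2: ≢ 1 ✓]
240^124 ≡ 1 (mod 373)  [q = 3: ≡ 1 ✗]
240^12 ≡ 86 (mod 373)  [q = 31: ≢ 1 ✓]
The check at q = 3 fails, so 240 generates a proper subgroup.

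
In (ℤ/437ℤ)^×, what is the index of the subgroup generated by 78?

2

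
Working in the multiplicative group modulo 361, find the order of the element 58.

19

Since 58 ∈ (Z/361Z)^×, its order divides φ(361) = φ(19^2) = 19·(19−1) = 342 = 2 · 3^2 · 19.
Divisors of 342: 1, 2, 3, 6, 9, 18, 19, 38, 57, 114, 171, 342.
Test each divisor d:
58^1 ≡ 58
58^2 ≡ 115
58^3 ≡ 172
58^6 ≡ 343
58^9 ≡ 153
58^18 ≡ 305
58^19 ≡ 1
So ord_361(58) = 19.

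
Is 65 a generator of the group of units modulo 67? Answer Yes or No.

No

φ(67) = 67 − 1 = 66 = 2 · 3 · 11.
65 is a primitive root mod 67 iff 65^(φ(67)/q) ≢ 1 for every prime q | φ(67), i.e. q ∈ {2, 3, 11}.
65^33 ≡ 1 (mod 67)  [q = 2: ≡ 1 ✗]
65^22 ≡ 37 (mod 67)  [q = 3: ≢ 1 ✓]
65^6 ≡ 64 (mod 67)  [q = 11: ≢ 1 ✓]
The check at q = 2 fails, so 65 generates a proper subgroup.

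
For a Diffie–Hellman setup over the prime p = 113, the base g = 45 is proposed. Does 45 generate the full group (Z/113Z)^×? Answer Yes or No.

Yes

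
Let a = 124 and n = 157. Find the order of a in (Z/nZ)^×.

39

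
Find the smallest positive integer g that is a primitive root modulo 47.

5

φ(47) = 47 − 1 = 46 = 2 · 23.
Test candidates g = 2, 3, … against the prime factors q ∈ {2, 23} of φ(47): g is a generator iff g^(46/q) ≢ 1 for every such q.
g = 2: 2^23 ≡ 1 — hits 1, so not a primitive root.
g = 3: 3^23 ≡ 1 — hits 1, so not a primitive root.
g = 4: 4^23 ≡ 1 — hits 1, so not a primitive root.
g = 5: 5^23 ≡ 46; 5^2 ≡ 25 — none is 1, so 5 is a primitive root.
So 5 is the smallest generator of (Z/47Z)^×.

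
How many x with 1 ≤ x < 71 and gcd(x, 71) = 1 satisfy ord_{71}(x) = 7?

6

φ(71) = 71 − 1 = 70 = 2 · 5 · 7.
(Z/71Z)^× is cyclic (|G| = 70); a cyclic group of order m has exactly φ(d) elements of each order d | m, and none otherwise.
7 | 70, and φ(7) = 7 − 1 = 6.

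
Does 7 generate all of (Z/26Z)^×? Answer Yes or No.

Yes

φ(26) = φ(2)·φ(13) = 1·12 = 12 = 2^2 · 3.
An element g generates (Z/26Z)^× iff g^(12/q) ≢ 1 (mod 26) for each prime q ∈ {2, 3}.
7^6 ≡ 25 (mod 26)  [q = 2: ≢ 1 ✓]
7^4 ≡ 9 (mod 26)  [q = 3: ≢ 1 ✓]
None equal 1, so ord_26(7) = 12: 7 is a primitive root.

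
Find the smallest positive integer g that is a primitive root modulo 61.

φ(61) = 61 − 1 = 60 = 2^2 · 3 · 5.
g is a primitive root iff g^(60/q) ≢ 1 (mod 61) for each prime q ∈ {2, 3, 5}.
g = 2: 2^30 ≡ 60; 2^20 ≡ 47; 2^12 ≡ 9 — none is 1, so 2 is a primitive root.
So 2 is the smallest generator of (Z/61Z)^×.

2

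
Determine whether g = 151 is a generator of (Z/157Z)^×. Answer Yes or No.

Yes

φ(157) = 157 − 1 = 156 = 2^2 · 3 · 13.
It suffices to check that the order of 151 is not a proper divisor of 156: compute 151^(156/q) for q ∈ {2, 3, 13}.
151^78 ≡ 156 (mod 157)  [q = 2: ≢ 1 ✓]
151^52 ≡ 12 (mod 157)  [q = 3: ≢ 1 ✓]
151^12 ≡ 101 (mod 157)  [q = 13: ≢ 1 ✓]
All checks pass, so 151 has order 156 and is a primitive root modulo 157.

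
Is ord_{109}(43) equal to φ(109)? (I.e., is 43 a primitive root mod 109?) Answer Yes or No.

φ(109) = 109 − 1 = 108 = 2^2 · 3^3.
43 is a primitive root mod 109 iff 43^(φ(109)/q) ≢ 1 for every prime q | φ(109), i.e. q ∈ {2, 3}.
43^54 ≡ 1 (mod 109)  [q = 2: ≡ 1 ✗]
43^36 ≡ 1 (mod 109)  [q = 3: ≡ 1 ✗]
43^54 ≡ 1 shows ord(43) | 54, strictly less than φ(109); not a primitive root.

No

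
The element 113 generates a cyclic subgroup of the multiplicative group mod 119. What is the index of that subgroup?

ord(113) | φ(119) = φ(7·17) = (7−1)·(17−1) = 6·16 = 96 = 2^5 · 3.
Divisors of 96: 1, 2, 3, 4, 6, 8, 12, 16, 24, 32, 48, 96.
Test each divisor d:
113^1 ≡ 113 (mod 119)
113^2 ≡ 36 (mod 119)
113^3 ≡ 22 (mod 119)
113^4 ≡ 106 (mod 119)
113^6 ≡ 8 (mod 119)
113^8 ≡ 50 (mod 119)
113^12 ≡ 64 (mod 119)
113^16 ≡ 1 (mod 119) ✓
Thus |⟨113⟩| = ord(113) = 16.
[(Z/119Z)^× : ⟨113⟩] = 96/16 = 6.

6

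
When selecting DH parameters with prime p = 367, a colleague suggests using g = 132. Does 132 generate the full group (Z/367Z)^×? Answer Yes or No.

φ(367) = 367 − 1 = 366 = 2 · 3 · 61.
It suffices to check that the order of 132 is not a proper divisor of 366: compute 132^(366/q) for q ∈ {2, 3, 61}.
132^183 ≡ 1 (mod 367)  [q = 2: ≡ 1 ✗]
132^122 ≡ 1 (mod 367)  [q = 3: ≡ 1 ✗]
132^6 ≡ 74 (mod 367)  [q = 61: ≢ 1 ✓]
The check at q = 2 fails, so 132 generates a proper subgroup.

No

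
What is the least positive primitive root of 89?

3

φ(89) = 89 − 1 = 88 = 2^3 · 11.
g is a primitive root iff g^(88/q) ≢ 1 (mod 89) for each prime q ∈ {2, 11}.
g = 2: 2^44 ≡ 1 — hits 1, so not a primitive root.
g = 3: 3^44 ≡ 88; 3^8 ≡ 64 — none is 1, so 3 is a primitive root.
Hence the least primitive root of 89 is 3.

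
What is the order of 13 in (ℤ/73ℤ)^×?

72

Since 13 ∈ (Z/73Z)^×, its order divides φ(73) = 73 − 1 = 72 = 2^3 · 3^2.
Divisors of 72: 1, 2, 3, 4, 6, 8, 9, 12, 18, 24, 36, 72.
Compute 13^d (mod 73) for the divisors d until we hit 1:
13^1 ≡ 13
13^2 ≡ 23
13^3 ≡ 7
13^4 ≡ 18
13^6 ≡ 49
13^8 ≡ 32
13^9 ≡ 51
13^12 ≡ 65
13^18 ≡ 46
13^24 ≡ 64
13^36 ≡ 72
13^72 ≡ 1
Hence ord(13) = 72.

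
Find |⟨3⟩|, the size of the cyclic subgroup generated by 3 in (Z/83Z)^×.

41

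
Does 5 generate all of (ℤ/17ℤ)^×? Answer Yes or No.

φ(17) = 17 − 1 = 16 = 2^4.
5 is a primitive root mod 17 iff 5^(φ(17)/q) ≢ 1 for every prime q | φ(17), i.e. q ∈ {2}.
5^8 ≡ 16 (mod 17)  [q = 2: ≢ 1 ✓]
None equal 1, so ord_17(5) = 16: 5 is a primitive root.

Yes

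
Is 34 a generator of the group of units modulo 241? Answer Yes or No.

φ(241) = 241 − 1 = 240 = 2^4 · 3 · 5.
An element g generates (Z/241Z)^× iff g^(240/q) ≢ 1 (mod 241) for each prime q ∈ {2, 3, 5}.
34^120 ≡ 240 (mod 241)  [q = 2: ≢ 1 ✓]
34^80 ≡ 15 (mod 241)  [q = 3: ≢ 1 ✓]
34^48 ≡ 91 (mod 241)  [q = 5: ≢ 1 ✓]
None equal 1, so ord_241(34) = 240: 34 is a primitive root.

Yes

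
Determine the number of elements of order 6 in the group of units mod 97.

2

φ(97) = 97 − 1 = 96 = 2^5 · 3.
Since (Z/97Z)^× is cyclic of order 96, the number of elements of order d is φ(d) when d | 96 and 0 otherwise.
6 = 2 · 3 divides 96, and φ(6) = 2.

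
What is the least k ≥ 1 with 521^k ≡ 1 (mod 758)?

63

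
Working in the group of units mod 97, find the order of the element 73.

By Lagrange's theorem, ord_97(73) divides φ(97) = 97 − 1 = 96 = 2^5 · 3.
Divisors of 96: 1, 2, 3, 4, 6, 8, 12, 16, 24, 32, 48, 96.
Compute 73^d (mod 97) for the divisors d until we hit 1:
73^1 ≡ 73 (mod 97)
73^2 ≡ 91 (mod 97)
73^3 ≡ 47 (mod 97)
73^4 ≡ 36 (mod 97)
73^6 ≡ 75 (mod 97)
73^8 ≡ 35 (mod 97)
73^12 ≡ 96 (mod 97)
73^16 ≡ 61 (mod 97)
73^24 ≡ 1 (mod 97) ✓
Therefore the multiplicative order of 73 modulo 97 is 24.

24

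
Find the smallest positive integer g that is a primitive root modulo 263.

5

φ(263) = 263 − 1 = 262 = 2 · 131.
Test candidates g = 2, 3, … against the prime factors q ∈ {2, 131} of φ(263): g is a generator iff g^(262/q) ≢ 1 for every such q.
g = 2: 2^131 ≡ 1 — hits 1, so not a primitive root.
g = 3: 3^131 ≡ 1 — hits 1, so not a primitive root.
g = 4: 4^131 ≡ 1 — hits 1, so not a primitive root.
g = 5: 5^131 ≡ 262; 5^2 ≡ 25 — none is 1, so 5 is a primitive root.
The smallest primitive root modulo 263 is 5.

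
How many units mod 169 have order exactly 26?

12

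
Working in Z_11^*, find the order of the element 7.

10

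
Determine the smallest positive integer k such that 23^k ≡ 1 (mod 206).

By Lagrange's theorem, ord_206(23) divides φ(206) = φ(2)·φ(103) = 1·102 = 102 = 2 · 3 · 17.
Divisors of 102: 1, 2, 3, 6, 17, 34, 51, 102.
Test each divisor d:
23^1 ≡ 23 (mod 206)
23^2 ≡ 117 (mod 206)
23^3 ≡ 13 (mod 206)
23^6 ≡ 169 (mod 206)
23^17 ≡ 1 (mod 206) ✓
Hence ord(23) = 17.

17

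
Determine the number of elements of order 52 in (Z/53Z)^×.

24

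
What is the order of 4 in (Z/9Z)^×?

3

By Lagrange's theorem, ord_9(4) divides φ(9) = φ(3^2) = 3·(3−1) = 6 = 2 · 3.
Divisors of 6: 1, 2, 3, 6.
Test each divisor d:
4^1 ≡ 4
4^2 ≡ 7
4^3 ≡ 1
Therefore the multiplicative order of 4 modulo 9 is 3.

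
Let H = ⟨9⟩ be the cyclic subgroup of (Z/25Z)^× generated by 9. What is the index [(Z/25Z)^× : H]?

Since 9 ∈ (Z/25Z)^×, its order divides φ(25) = φ(5^2) = 5·(5−1) = 20 = 2^2 · 5.
Divisors of 20: 1, 2, 4, 5, 10, 20.
Compute 9^d (mod 25) for the divisors d until we hit 1:
9^1 ≡ 9 (mod 25)
9^2 ≡ 6 (mod 25)
9^4 ≡ 11 (mod 25)
9^5 ≡ 24 (mod 25)
9^10 ≡ 1 (mod 25) ✓
The order of 9 is 10, so the subgroup it generates has 10 elements.
[(Z/25Z)^× : ⟨9⟩] = 20/10 = 2.

2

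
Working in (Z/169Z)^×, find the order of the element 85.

156

The order of 85 must divide φ(169) = φ(13^2) = 13·(13−1) = 156 = 2^2 · 3 · 13.
Divisors of 156: 1, 2, 3, 4, 6, 12, 13, 26, 39, 52, 78, 156.
Evaluate successive powers at the divisors of 156:
85^1 ≡ 85 (mod 169)
85^2 ≡ 127 (mod 169)
85^3 ≡ 148 (mod 169)
85^4 ≡ 74 (mod 169)
85^6 ≡ 103 (mod 169)
85^12 ≡ 131 (mod 169)
85^13 ≡ 150 (mod 169)
85^26 ≡ 23 (mod 169)
85^39 ≡ 70 (mod 169)
85^52 ≡ 22 (mod 169)
85^78 ≡ 168 (mod 169)
85^156 ≡ 1 (mod 169) ✓
So ord_169(85) = 156.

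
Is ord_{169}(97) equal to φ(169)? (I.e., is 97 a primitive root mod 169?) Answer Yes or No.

Yes

φ(169) = φ(13^2) = 13·(13−1) = 156 = 2^2 · 3 · 13.
An element g generates (Z/169Z)^× iff g^(156/q) ≢ 1 (mod 169) for each prime q ∈ {2, 3, 13}.
97^78 ≡ 168 (mod 169)  [q = 2: ≢ 1 ✓]
97^52 ≡ 22 (mod 169)  [q = 3: ≢ 1 ✓]
97^12 ≡ 157 (mod 169)  [q = 13: ≢ 1 ✓]
None equal 1, so ord_169(97) = 156: 97 is a primitive root.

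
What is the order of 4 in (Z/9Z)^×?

3

By Lagrange's theorem, ord_9(4) divides φ(9) = φ(3^2) = 3·(3−1) = 6 = 2 · 3.
Divisors of 6: 1, 2, 3, 6.
Check 4^d mod 9 for each divisor in increasing order:
4^1 ≡ 4 (mod 9)
4^2 ≡ 7 (mod 9)
4^3 ≡ 1 (mod 9) ✓
So ord_9(4) = 3.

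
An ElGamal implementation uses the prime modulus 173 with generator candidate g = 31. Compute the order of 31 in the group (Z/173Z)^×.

By Lagrange's theorem, ord_173(31) divides φ(173) = 173 − 1 = 172 = 2^2 · 43.
Divisors of 172: 1, 2, 4, 43, 86, 172.
Check 31^d mod 173 for each divisor in increasing order:
31^1 ≡ 31 (mod 173)
31^2 ≡ 96 (mod 173)
31^4 ≡ 47 (mod 173)
31^43 ≡ 172 (mod 173)
31^86 ≡ 1 (mod 173) ✓
The smallest such exponent is 86, so the order of 31 is 86.

86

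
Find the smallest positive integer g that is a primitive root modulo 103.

φ(103) = 103 − 1 = 102 = 2 · 3 · 17.
Test candidates g = 2, 3, … against the prime factors q ∈ {2, 3, 17} of φ(103): g is a generator iff g^(102/q) ≢ 1 for every such q.
g = 2: 2^51 ≡ 1 — hits 1, so not a primitive root.
g = 3: 3^51 ≡ 102; 3^34 ≡ 1 — hits 1, so not a primitive root.
g = 4: 4^51 ≡ 1 — hits 1, so not a primitive root.
g = 5: 5^51 ≡ 102; 5^34 ≡ 56; 5^6 ≡ 72 — none is 1, so 5 is a primitive root.
Hence the least primitive root of 103 is 5.

5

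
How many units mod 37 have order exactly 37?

0

φ(37) = 37 − 1 = 36 = 2^2 · 3^2.
(Z/37Z)^× is cyclic (|G| = 36); a cyclic group of order m has exactly φ(d) elements of each order d | m, and none otherwise.
37 does not divide 36, so no element of (Z/37Z)^× has order 37.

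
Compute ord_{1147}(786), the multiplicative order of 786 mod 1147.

90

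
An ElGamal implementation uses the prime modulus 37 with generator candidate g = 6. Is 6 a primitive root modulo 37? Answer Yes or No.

φ(37) = 37 − 1 = 36 = 2^2 · 3^2.
Test 6^(36/q) mod 37 for each prime factor q of 36:
6^18 ≡ 36 (mod 37)  [q = 2: ≢ 1 ✓]
6^12 ≡ 1 (mod 37)  [q = 3: ≡ 1 ✗]
Since 6^12 ≡ 1, the order of 6 divides 12 < 36, so 6 is not a primitive root.

No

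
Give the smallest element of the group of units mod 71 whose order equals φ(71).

7

φ(71) = 71 − 1 = 70 = 2 · 5 · 7.
Test candidates g = 2, 3, … against the prime factors q ∈ {2, 5, 7} of φ(71): g is a generator iff g^(70/q) ≢ 1 for every such q.
g = 2: 2^35 ≡ 1 — hits 1, so not a primitive root.
g = 3: 3^35 ≡ 1 — hits 1, so not a primitive root.
g = 4: 4^35 ≡ 1 — hits 1, so not a primitive root.
g = 5: 5^35 ≡ 1 — hits 1, so not a primitive root.
g = 6: 6^35 ≡ 1 — hits 1, so not a primitive root.
g = 7: 7^35 ≡ 70; 7^14 ≡ 54; 7^10 ≡ 45 — none is 1, so 7 is a primitive root.
The smallest primitive root modulo 71 is 7.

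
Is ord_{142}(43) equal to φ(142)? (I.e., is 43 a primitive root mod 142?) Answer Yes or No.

φ(142) = φ(2)·φ(71) = 1·70 = 70 = 2 · 5 · 7.
43 is a primitive root mod 142 iff 43^(φ(142)/q) ≢ 1 for every prime q | φ(142), i.e. q ∈ {2, 5, 7}.
43^35 ≡ 1 (mod 142)  [q = 2: ≡ 1 ✗]
43^14 ≡ 57 (mod 142)  [q = 5: ≢ 1 ✓]
43^10 ≡ 101 (mod 142)  [q = 7: ≢ 1 ✓]
43^35 ≡ 1 shows ord(43) | 35, strictly less than φ(142); not a primitive root.

No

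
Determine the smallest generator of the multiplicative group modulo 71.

7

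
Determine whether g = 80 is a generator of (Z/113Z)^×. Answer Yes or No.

Yes

φ(113) = 113 − 1 = 112 = 2^4 · 7.
80 is a primitive root mod 113 iff 80^(φ(113)/q) ≢ 1 for every prime q | φ(113), i.e. q ∈ {2, 7}.
80^56 ≡ 112 (mod 113)  [q = 2: ≢ 1 ✓]
80^16 ≡ 109 (mod 113)  [q = 7: ≢ 1 ✓]
None equal 1, so ord_113(80) = 112: 80 is a primitive root.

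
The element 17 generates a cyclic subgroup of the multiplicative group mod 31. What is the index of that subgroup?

Since 17 ∈ (Z/31Z)^×, its order divides φ(31) = 31 − 1 = 30 = 2 · 3 · 5.
Divisors of 30: 1, 2, 3, 5, 6, 10, 15, 30.
Test each divisor d:
17^1 ≡ 17 (mod 31)
17^2 ≡ 10 (mod 31)
17^3 ≡ 15 (mod 31)
17^5 ≡ 26 (mod 31)
17^6 ≡ 8 (mod 31)
17^10 ≡ 25 (mod 31)
17^15 ≡ 30 (mod 31)
17^30 ≡ 1 (mod 31) ✓
The order of 17 is 30, so the subgroup it generates has 30 elements.
The index is φ(31) / ord(17) = 30 / 30 = 1.

1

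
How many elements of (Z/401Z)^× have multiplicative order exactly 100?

40

φ(401) = 401 − 1 = 400 = 2^4 · 5^2.
Since (Z/401Z)^× is cyclic of order 400, the number of elements of order d is φ(d) when d | 400 and 0 otherwise.
100 = 2^2 · 5^2 divides 400, and φ(100) = 40.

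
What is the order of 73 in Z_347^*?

173

ord(73) | φ(347) = 347 − 1 = 346 = 2 · 173.
Divisors of 346: 1, 2, 173, 346.
Check 73^d mod 347 for each divisor in increasing order:
73^1 ≡ 73 (mod 347)
73^2 ≡ 124 (mod 347)
73^173 ≡ 1 (mod 347) ✓
The smallest such exponent is 173, so the order of 73 is 173.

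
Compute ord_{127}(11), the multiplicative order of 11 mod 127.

63

ord(11) | φ(127) = 127 − 1 = 126 = 2 · 3^2 · 7.
Divisors of 126: 1, 2, 3, 6, 7, 9, 14, 18, 21, 42, 63, 126.
Evaluate successive powers at the divisors of 126:
11^1 ≡ 11 (mod 127)
11^2 ≡ 121 (mod 127)
11^3 ≡ 61 (mod 127)
11^6 ≡ 38 (mod 127)
11^7 ≡ 37 (mod 127)
11^9 ≡ 32 (mod 127)
11^14 ≡ 99 (mod 127)
11^18 ≡ 8 (mod 127)
11^21 ≡ 107 (mod 127)
11^42 ≡ 19 (mod 127)
11^63 ≡ 1 (mod 127) ✓
Hence ord(11) = 63.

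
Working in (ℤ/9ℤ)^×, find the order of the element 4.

3

Since 4 ∈ (Z/9Z)^×, its order divides φ(9) = φ(3^2) = 3·(3−1) = 6 = 2 · 3.
Divisors of 6: 1, 2, 3, 6.
Evaluate successive powers at the divisors of 6:
4^1 ≡ 4 (mod 9)
4^2 ≡ 7 (mod 9)
4^3 ≡ 1 (mod 9) ✓
So ord_9(4) = 3.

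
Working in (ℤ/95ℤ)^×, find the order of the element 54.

18

The order of 54 must divide φ(95) = φ(5·19) = (5−1)·(19−1) = 4·18 = 72 = 2^3 · 3^2.
Divisors of 72: 1, 2, 3, 4, 6, 8, 9, 12, 18, 24, 36, 72.
Test each divisor d:
54^1 ≡ 54
54^2 ≡ 66
54^3 ≡ 49
54^4 ≡ 81
54^6 ≡ 26
54^8 ≡ 6
54^9 ≡ 39
54^12 ≡ 11
54^18 ≡ 1
Hence ord(54) = 18.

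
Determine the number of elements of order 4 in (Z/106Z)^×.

2

φ(106) = φ(2)·φ(53) = 1·52 = 52 = 2^2 · 13.
Since (Z/106Z)^× is cyclic of order 52, the number of elements of order d is φ(d) when d | 52 and 0 otherwise.
4 = 2^2 divides 52, and φ(4) = 2.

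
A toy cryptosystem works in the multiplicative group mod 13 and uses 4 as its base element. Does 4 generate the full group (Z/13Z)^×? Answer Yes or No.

No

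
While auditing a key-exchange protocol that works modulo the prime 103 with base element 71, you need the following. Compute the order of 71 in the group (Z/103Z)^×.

102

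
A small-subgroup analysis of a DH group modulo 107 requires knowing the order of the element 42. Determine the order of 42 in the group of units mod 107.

53

The order of 42 must divide φ(107) = 107 − 1 = 106 = 2 · 53.
Divisors of 106: 1, 2, 53, 106.
Check 42^d mod 107 for each divisor in increasing order:
42^1 ≡ 42 (mod 107)
42^2 ≡ 52 (mod 107)
42^53 ≡ 1 (mod 107) ✓
Hence ord(42) = 53.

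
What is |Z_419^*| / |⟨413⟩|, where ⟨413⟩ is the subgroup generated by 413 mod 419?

2

ord(413) | φ(419) = 419 − 1 = 418 = 2 · 11 · 19.
Divisors of 418: 1, 2, 11, 19, 22, 38, 209, 418.
Evaluate successive powers at the divisors of 418:
413^1 ≡ 413 (mod 419)
413^2 ≡ 36 (mod 419)
413^11 ≡ 379 (mod 419)
413^19 ≡ 334 (mod 419)
413^22 ≡ 343 (mod 419)
413^38 ≡ 102 (mod 419)
413^209 ≡ 1 (mod 419) ✓
Thus |⟨413⟩| = ord(413) = 209.
The index is φ(419) / ord(413) = 418 / 209 = 2.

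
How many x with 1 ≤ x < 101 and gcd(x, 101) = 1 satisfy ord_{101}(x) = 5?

φ(101) = 101 − 1 = 100 = 2^2 · 5^2.
Since (Z/101Z)^× is cyclic of order 100, the number of elements of order d is φ(d) when d | 100 and 0 otherwise.
5 | 100, and φ(5) = 5 − 1 = 4.

4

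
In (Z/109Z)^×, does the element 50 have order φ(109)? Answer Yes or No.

φ(109) = 109 − 1 = 108 = 2^2 · 3^3.
It suffices to check that the order of 50 is not a proper divisor of 108: compute 50^(108/q) for q ∈ {2, 3}.
50^54 ≡ 108 (mod 109)  [q = 2: ≢ 1 ✓]
50^36 ≡ 45 (mod 109)  [q = 3: ≢ 1 ✓]
None equal 1, so ord_109(50) = 108: 50 is a primitive root.

Yes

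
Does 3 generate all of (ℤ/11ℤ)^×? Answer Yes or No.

φ(11) = 11 − 1 = 10 = 2 · 5.
3 is a primitive root mod 11 iff 3^(φ(11)/q) ≢ 1 for every prime q | φ(11), i.e. q ∈ {2, 5}.
3^5 ≡ 1 (mod 11)  [q = 2: ≡ 1 ✗]
3^2 ≡ 9 (mod 11)  [q = 5: ≢ 1 ✓]
Since 3^5 ≡ 1, the order of 3 divides 5 < 10, so 3 is not a primitive root.

No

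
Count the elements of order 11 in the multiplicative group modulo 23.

10

φ(23) = 23 − 1 = 22 = 2 · 11.
In a cyclic group of order 22, there are φ(d) elements of order d for each divisor d of 22, and zero for non-divisors.
11 | 22, and φ(11) = 11 − 1 = 10.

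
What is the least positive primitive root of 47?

5

φ(47) = 47 − 1 = 46 = 2 · 23.
Test candidates g = 2, 3, … against the prime factors q ∈ {2, 23} of φ(47): g is a generator iff g^(46/q) ≢ 1 for every such q.
g = 2: 2^23 ≡ 1 — hits 1, so not a primitive root.
g = 3: 3^23 ≡ 1 — hits 1, so not a primitive root.
g = 4: 4^23 ≡ 1 — hits 1, so not a primitive root.
g = 5: 5^23 ≡ 46; 5^2 ≡ 25 — none is 1, so 5 is a primitive root.
The smallest primitive root modulo 47 is 5.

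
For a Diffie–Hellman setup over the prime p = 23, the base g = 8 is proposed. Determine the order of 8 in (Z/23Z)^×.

11

The order of 8 must divide φ(23) = 23 − 1 = 22 = 2 · 11.
Divisors of 22: 1, 2, 11, 22.
Test each divisor d:
8^1 ≡ 8
8^2 ≡ 18
8^11 ≡ 1
Therefore the multiplicative order of 8 modulo 23 is 11.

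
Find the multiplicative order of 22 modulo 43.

The order of 22 must divide φ(43) = 43 − 1 = 42 = 2 · 3 · 7.
Divisors of 42: 1, 2, 3, 6, 7, 14, 21, 42.
Compute 22^d (mod 43) for the divisors d until we hit 1:
22^1 ≡ 22
22^2 ≡ 11
22^3 ≡ 27
22^6 ≡ 41
22^7 ≡ 42
22^14 ≡ 1
So ord_43(22) = 14.

14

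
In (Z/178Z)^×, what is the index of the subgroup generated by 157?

ord(157) | φ(178) = φ(2)·φ(89) = 1·88 = 88 = 2^3 · 11.
Divisors of 88: 1, 2, 4, 8, 11, 22, 44, 88.
Evaluate successive powers at the divisors of 88:
157^1 ≡ 157
157^2 ≡ 85
157^4 ≡ 105
157^8 ≡ 167
157^11 ≡ 55
157^22 ≡ 177
157^44 ≡ 1
Thus |⟨157⟩| = ord(157) = 44.
[(Z/178Z)^× : ⟨157⟩] = 88/44 = 2.

2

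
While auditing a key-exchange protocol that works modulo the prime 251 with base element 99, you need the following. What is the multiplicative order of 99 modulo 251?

ord(99) | φ(251) = 251 − 1 = 250 = 2 · 5^3.
Divisors of 250: 1, 2, 5, 10, 25, 50, 125, 250.
Check 99^d mod 251 for each divisor in increasing order:
99^1 ≡ 99 (mod 251)
99^2 ≡ 12 (mod 251)
99^5 ≡ 200 (mod 251)
99^10 ≡ 91 (mod 251)
99^25 ≡ 102 (mod 251)
99^50 ≡ 113 (mod 251)
99^125 ≡ 250 (mod 251)
99^250 ≡ 1 (mod 251) ✓
So ord_251(99) = 250.

250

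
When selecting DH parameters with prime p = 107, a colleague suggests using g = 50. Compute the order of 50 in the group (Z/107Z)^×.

106

Since 50 ∈ (Z/107Z)^×, its order divides φ(107) = 107 − 1 = 106 = 2 · 53.
Divisors of 106: 1, 2, 53, 106.
Evaluate successive powers at the divisors of 106:
50^1 ≡ 50 (mod 107)
50^2 ≡ 39 (mod 107)
50^53 ≡ 106 (mod 107)
50^106 ≡ 1 (mod 107) ✓
Therefore the multiplicative order of 50 modulo 107 is 106.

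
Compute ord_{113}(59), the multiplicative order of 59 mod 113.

112

ord(59) | φ(113) = 113 − 1 = 112 = 2^4 · 7.
Divisors of 112: 1, 2, 4, 7, 8, 14, 16, 28, 56, 112.
Compute 59^d (mod 113) for the divisors d until we hit 1:
59^1 ≡ 59
59^2 ≡ 91
59^4 ≡ 32
59^7 ≡ 48
59^8 ≡ 7
59^14 ≡ 44
59^16 ≡ 49
59^28 ≡ 15
59^56 ≡ 112
59^112 ≡ 1
Hence ord(59) = 112.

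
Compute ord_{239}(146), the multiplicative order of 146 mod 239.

238

The order of 146 must divide φ(239) = 239 − 1 = 238 = 2 · 7 · 17.
Divisors of 238: 1, 2, 7, 14, 17, 34, 119, 238.
Check 146^d mod 239 for each divisor in increasing order:
146^1 ≡ 146 (mod 239)
146^2 ≡ 45 (mod 239)
146^7 ≡ 76 (mod 239)
146^14 ≡ 40 (mod 239)
146^17 ≡ 139 (mod 239)
146^34 ≡ 201 (mod 239)
146^119 ≡ 238 (mod 239)
146^238 ≡ 1 (mod 239) ✓
So ord_239(146) = 238.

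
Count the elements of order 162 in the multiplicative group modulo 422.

0

φ(422) = φ(2)·φ(211) = 1·210 = 210 = 2 · 3 · 5 · 7.
(Z/422Z)^× is cyclic (|G| = 210); a cyclic group of order m has exactly φ(d) elements of each order d | m, and none otherwise.
162 does not divide 210, so no element of (Z/422Z)^× has order 162.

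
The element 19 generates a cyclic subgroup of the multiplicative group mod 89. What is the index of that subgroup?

1

Since 19 ∈ (Z/89Z)^×, its order divides φ(89) = 89 − 1 = 88 = 2^3 · 11.
Divisors of 88: 1, 2, 4, 8, 11, 22, 44, 88.
Check 19^d mod 89 for each divisor in increasing order:
19^1 ≡ 19 (mod 89)
19^2 ≡ 5 (mod 89)
19^4 ≡ 25 (mod 89)
19^8 ≡ 2 (mod 89)
19^11 ≡ 12 (mod 89)
19^22 ≡ 55 (mod 89)
19^44 ≡ 88 (mod 89)
19^88 ≡ 1 (mod 89) ✓
Thus |⟨19⟩| = ord(19) = 88.
[(Z/89Z)^× : ⟨19⟩] = 88/88 = 1.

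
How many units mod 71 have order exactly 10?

φ(71) = 71 − 1 = 70 = 2 · 5 · 7.
Since (Z/71Z)^× is cyclic of order 70, the number of elements of order d is φ(d) when d | 70 and 0 otherwise.
10 = 2 · 5 divides 70, and φ(10) = 4.

4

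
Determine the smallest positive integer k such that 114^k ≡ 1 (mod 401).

By Lagrange's theorem, ord_401(114) divides φ(401) = 401 − 1 = 400 = 2^4 · 5^2.
Divisors of 400: 1, 2, 4, 5, 8, 10, 16, 20, 25, 40, 50, 80, 100, 200, 400.
Check 114^d mod 401 for each divisor in increasing order:
114^1 ≡ 114 (mod 401)
114^2 ≡ 164 (mod 401)
114^4 ≡ 29 (mod 401)
114^5 ≡ 98 (mod 401)
114^8 ≡ 39 (mod 401)
114^10 ≡ 381 (mod 401)
114^16 ≡ 318 (mod 401)
114^20 ≡ 400 (mod 401)
114^25 ≡ 303 (mod 401)
114^40 ≡ 1 (mod 401) ✓
The smallest such exponent is 40, so the order of 114 is 40.

40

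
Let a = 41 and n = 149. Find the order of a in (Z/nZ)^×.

The order of 41 must divide φ(149) = 149 − 1 = 148 = 2^2 · 37.
Divisors of 148: 1, 2, 4, 37, 74, 148.
Compute 41^d (mod 149) for the divisors d until we hit 1:
41^1 ≡ 41 (mod 149)
41^2 ≡ 42 (mod 149)
41^4 ≡ 125 (mod 149)
41^37 ≡ 105 (mod 149)
41^74 ≡ 148 (mod 149)
41^148 ≡ 1 (mod 149) ✓
The smallest such exponent is 148, so the order of 41 is 148.

148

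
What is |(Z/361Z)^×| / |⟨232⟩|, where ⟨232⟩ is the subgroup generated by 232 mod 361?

2

By Lagrange's theorem, ord_361(232) divides φ(361) = φ(19^2) = 19·(19−1) = 342 = 2 · 3^2 · 19.
Divisors of 342: 1, 2, 3, 6, 9, 18, 19, 38, 57, 114, 171, 342.
Test each divisor d:
232^1 ≡ 232 (mod 361)
232^2 ≡ 35 (mod 361)
232^3 ≡ 178 (mod 361)
232^6 ≡ 277 (mod 361)
232^9 ≡ 210 (mod 361)
232^18 ≡ 58 (mod 361)
232^19 ≡ 99 (mod 361)
232^38 ≡ 54 (mod 361)
232^57 ≡ 292 (mod 361)
232^114 ≡ 68 (mod 361)
232^171 ≡ 1 (mod 361) ✓
The order of 232 is 171, so the subgroup it generates has 171 elements.
The index is φ(361) / ord(232) = 342 / 171 = 2.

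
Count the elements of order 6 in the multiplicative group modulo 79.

2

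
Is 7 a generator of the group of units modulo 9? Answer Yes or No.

No

φ(9) = φ(3^2) = 3·(3−1) = 6 = 2 · 3.
Test 7^(6/q) mod 9 for each prime factor q of 6:
7^3 ≡ 1 (mod 9)  [q = 2: ≡ 1 ✗]
7^2 ≡ 4 (mod 9)  [q = 3: ≢ 1 ✓]
7^3 ≡ 1 shows ord(7) | 3, strictly less than φ(9); not a primitive root.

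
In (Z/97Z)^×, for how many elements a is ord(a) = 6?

2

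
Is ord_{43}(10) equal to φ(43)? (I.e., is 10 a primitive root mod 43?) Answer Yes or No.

φ(43) = 43 − 1 = 42 = 2 · 3 · 7.
10 is a primitive root mod 43 iff 10^(φ(43)/q) ≢ 1 for every prime q | φ(43), i.e. q ∈ {2, 3, 7}.
10^21 ≡ 1 (mod 43)  [q = 2: ≡ 1 ✗]
10^14 ≡ 36 (mod 43)  [q = 3: ≢ 1 ✓]
10^6 ≡ 35 (mod 43)  [q = 7: ≢ 1 ✓]
Since 10^21 ≡ 1, the order of 10 divides 21 < 42, so 10 is not a primitive root.

No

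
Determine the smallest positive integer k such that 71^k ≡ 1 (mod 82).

40

The order of 71 must divide φ(82) = φ(2)·φ(41) = 1·40 = 40 = 2^3 · 5.
Divisors of 40: 1, 2, 4, 5, 8, 10, 20, 40.
Test each divisor d:
71^1 ≡ 71
71^2 ≡ 39
71^4 ≡ 45
71^5 ≡ 79
71^8 ≡ 57
71^10 ≡ 9
71^20 ≡ 81
71^40 ≡ 1
The smallest such exponent is 40, so the order of 71 is 40.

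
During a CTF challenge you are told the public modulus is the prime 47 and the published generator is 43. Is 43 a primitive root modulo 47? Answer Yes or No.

Yes

φ(47) = 47 − 1 = 46 = 2 · 23.
It suffices to check that the order of 43 is not a proper divisor of 46: compute 43^(46/q) for q ∈ {2, 23}.
43^23 ≡ 46 (mod 47)  [q = 2: ≢ 1 ✓]
43^2 ≡ 16 (mod 47)  [q = 23: ≢ 1 ✓]
All checks pass, so 43 has order 46 and is a primitive root modulo 47.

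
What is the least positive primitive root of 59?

2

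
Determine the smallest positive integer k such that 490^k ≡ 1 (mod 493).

112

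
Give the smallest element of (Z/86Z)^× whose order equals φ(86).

3

φ(86) = φ(2)·φ(43) = 1·42 = 42 = 2 · 3 · 7.
Test candidates g = 2, 3, … against the prime factors q ∈ {2, 3, 7} of φ(86): g is a generator iff g^(42/q) ≢ 1 for every such q.
g = 2: gcd(2, 86) = 2 > 1, not a unit — skip.
g = 3: 3^21 ≡ 85; 3^14 ≡ 79; 3^6 ≡ 41 — none is 1, so 3 is a primitive root.
Hence the least primitive root of 86 is 3.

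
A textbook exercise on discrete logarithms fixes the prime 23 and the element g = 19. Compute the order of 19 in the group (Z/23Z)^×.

22

ord(19) | φ(23) = 23 − 1 = 22 = 2 · 11.
Divisors of 22: 1, 2, 11, 22.
Evaluate successive powers at the divisors of 22:
19^1 ≡ 19 (mod 23)
19^2 ≡ 16 (mod 23)
19^11 ≡ 22 (mod 23)
19^22 ≡ 1 (mod 23) ✓
The smallest such exponent is 22, so the order of 19 is 22.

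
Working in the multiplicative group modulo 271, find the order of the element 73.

The order of 73 must divide φ(271) = 271 − 1 = 270 = 2 · 3^3 · 5.
Divisors of 270: 1, 2, 3, 5, 6, 9, 10, 15, 18, 27, 30, 45, 54, 90, 135, 270.
Evaluate successive powers at the divisors of 270:
73^1 ≡ 73
73^2 ≡ 180
73^3 ≡ 132
73^5 ≡ 183
73^6 ≡ 80
73^9 ≡ 262
73^10 ≡ 156
73^15 ≡ 93
73^18 ≡ 81
73^27 ≡ 84
73^30 ≡ 248
73^45 ≡ 29
73^54 ≡ 10
73^90 ≡ 28
73^135 ≡ 270
73^270 ≡ 1
Therefore the multiplicative order of 73 modulo 271 is 270.

270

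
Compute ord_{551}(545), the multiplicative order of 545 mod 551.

ord(545) | φ(551) = φ(19·29) = (19−1)·(29−1) = 18·28 = 504 = 2^3 · 3^2 · 7.
Divisors of 504: 1, 2, 3, 4, 6, 7, 8, 9, 12, 14, 18, 21, 24, 28, 36, 42, 56, 63, 72, 84, 126, 168, 252, 504.
Test each divisor d:
545^1 ≡ 545 (mod 551)
545^2 ≡ 36 (mod 551)
545^3 ≡ 335 (mod 551)
545^4 ≡ 194 (mod 551)
545^6 ≡ 372 (mod 551)
545^7 ≡ 523 (mod 551)
545^8 ≡ 168 (mod 551)
545^9 ≡ 94 (mod 551)
545^12 ≡ 83 (mod 551)
545^14 ≡ 233 (mod 551)
545^18 ≡ 20 (mod 551)
545^21 ≡ 88 (mod 551)
545^24 ≡ 277 (mod 551)
545^28 ≡ 291 (mod 551)
545^36 ≡ 400 (mod 551)
545^42 ≡ 30 (mod 551)
545^56 ≡ 378 (mod 551)
545^63 ≡ 436 (mod 551)
545^72 ≡ 210 (mod 551)
545^84 ≡ 349 (mod 551)
545^126 ≡ 1 (mod 551) ✓
So ord_551(545) = 126.

126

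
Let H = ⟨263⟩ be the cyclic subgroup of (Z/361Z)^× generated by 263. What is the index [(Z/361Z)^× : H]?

By Lagrange's theorem, ord_361(263) divides φ(361) = φ(19^2) = 19·(19−1) = 342 = 2 · 3^2 · 19.
Divisors of 342: 1, 2, 3, 6, 9, 18, 19, 38, 57, 114, 171, 342.
Evaluate successive powers at the divisors of 342:
263^1 ≡ 263
263^2 ≡ 218
263^3 ≡ 296
263^6 ≡ 254
263^9 ≡ 96
263^18 ≡ 191
263^19 ≡ 54
263^38 ≡ 28
263^57 ≡ 68
263^114 ≡ 292
263^171 ≡ 1
So ord_361(263) = 171, hence |⟨263⟩| = 171.
[(Z/361Z)^× : ⟨263⟩] = 342/171 = 2.

2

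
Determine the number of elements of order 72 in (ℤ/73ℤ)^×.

φ(73) = 73 − 1 = 72 = 2^3 · 3^2.
Since (Z/73Z)^× is cyclic of order 72, the number of elements of order d is φ(d) when d | 72 and 0 otherwise.
72 = 2^3 · 3^2 divides 72, and φ(72) = 24.

24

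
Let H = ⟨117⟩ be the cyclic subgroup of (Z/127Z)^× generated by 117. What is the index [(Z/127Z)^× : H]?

ord(117) | φ(127) = 127 − 1 = 126 = 2 · 3^2 · 7.
Divisors of 126: 1, 2, 3, 6, 7, 9, 14, 18, 21, 42, 63, 126.
Test each divisor d:
117^1 ≡ 117 (mod 127)
117^2 ≡ 100 (mod 127)
117^3 ≡ 16 (mod 127)
117^6 ≡ 2 (mod 127)
117^7 ≡ 107 (mod 127)
117^9 ≡ 32 (mod 127)
117^14 ≡ 19 (mod 127)
117^18 ≡ 8 (mod 127)
117^21 ≡ 1 (mod 127) ✓
Thus |⟨117⟩| = ord(117) = 21.
[(Z/127Z)^× : ⟨117⟩] = 126/21 = 6.

6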